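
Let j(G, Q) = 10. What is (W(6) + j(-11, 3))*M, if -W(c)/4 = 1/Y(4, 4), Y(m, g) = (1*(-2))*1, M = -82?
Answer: -984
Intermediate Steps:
Y(m, g) = -2 (Y(m, g) = -2*1 = -2)
W(c) = 2 (W(c) = -4/(-2) = -4*(-½) = 2)
(W(6) + j(-11, 3))*M = (2 + 10)*(-82) = 12*(-82) = -984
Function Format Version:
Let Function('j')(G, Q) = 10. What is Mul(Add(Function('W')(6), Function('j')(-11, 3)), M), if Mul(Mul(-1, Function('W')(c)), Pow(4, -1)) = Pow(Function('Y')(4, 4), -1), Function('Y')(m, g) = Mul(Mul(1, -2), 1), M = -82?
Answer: -984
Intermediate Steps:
Function('Y')(m, g) = -2 (Function('Y')(m, g) = Mul(-2, 1) = -2)
Function('W')(c) = 2 (Function('W')(c) = Mul(-4, Pow(-2, -1)) = Mul(-4, Rational(-1, 2)) = 2)
Mul(Add(Function('W')(6), Function('j')(-11, 3)), M) = Mul(Add(2, 10), -82) = Mul(12, -82) = -984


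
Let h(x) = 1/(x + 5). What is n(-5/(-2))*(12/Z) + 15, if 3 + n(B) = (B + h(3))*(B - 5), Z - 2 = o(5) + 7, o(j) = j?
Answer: 381/56 ≈ 6.8036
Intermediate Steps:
h(x) = 1/(5 + x)
Z = 14 (Z = 2 + (5 + 7) = 2 + 12 = 14)
n(B) = -3 + (-5 + B)*(⅛ + B) (n(B) = -3 + (B + 1/(5 + 3))*(B - 5) = -3 + (B + 1/8)*(-5 + B) = -3 + (B + ⅛)*(-5 + B) = -3 + (⅛ + B)*(-5 + B) = -3 + (-5 + B)*(⅛ + B))
n(-5/(-2))*(12/Z) + 15 = (-29/8 + (-5/(-2))² - (-195)/(8*(-2)))*(12/14) + 15 = (-29/8 + (-5*(-½))² - (-195)*(-1)/(8*2))*(12*(1/14)) + 15 = (-29/8 + (5/2)² - 39/8*5/2)*(6/7) + 15 = (-29/8 + 25/4 - 195/16)*(6/7) + 15 = -153/16*6/7 + 15 = -459/56 + 15 = 381/56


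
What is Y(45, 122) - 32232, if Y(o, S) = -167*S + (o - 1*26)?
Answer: -52587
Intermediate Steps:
Y(o, S) = -26 + o - 167*S (Y(o, S) = -167*S + (o - 26) = -167*S + (-26 + o) = -26 + o - 167*S)
Y(45, 122) - 32232 = (-26 + 45 - 167*122) - 32232 = (-26 + 45 - 20374) - 32232 = -20355 - 32232 = -52587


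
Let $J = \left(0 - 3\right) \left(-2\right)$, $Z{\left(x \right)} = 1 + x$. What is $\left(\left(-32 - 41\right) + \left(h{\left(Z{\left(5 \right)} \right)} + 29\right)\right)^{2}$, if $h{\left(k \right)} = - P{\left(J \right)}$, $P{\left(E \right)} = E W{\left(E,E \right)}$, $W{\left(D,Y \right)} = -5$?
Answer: $196$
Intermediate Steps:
$J = 6$ ($J = \left(-3\right) \left(-2\right) = 6$)
$P{\left(E \right)} = - 5 E$ ($P{\left(E \right)} = E \left(-5\right) = - 5 E$)
$h{\left(k \right)} = 30$ ($h{\left(k \right)} = - \left(-5\right) 6 = \left(-1\right) \left(-30\right) = 30$)
$\left(\left(-32 - 41\right) + \left(h{\left(Z{\left(5 \right)} \right)} + 29\right)\right)^{2} = \left(\left(-32 - 41\right) + \left(30 + 29\right)\right)^{2} = \left(\left(-32 - 41\right) + 59\right)^{2} = \left(-73 + 59\right)^{2} = \left(-14\right)^{2} = 196$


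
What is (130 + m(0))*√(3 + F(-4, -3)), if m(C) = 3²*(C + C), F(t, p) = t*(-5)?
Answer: 130*√23 ≈ 623.46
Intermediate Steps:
F(t, p) = -5*t
m(C) = 18*C (m(C) = 9*(2*C) = 18*C)
(130 + m(0))*√(3 + F(-4, -3)) = (130 + 18*0)*√(3 - 5*(-4)) = (130 + 0)*√(3 + 20) = 130*√23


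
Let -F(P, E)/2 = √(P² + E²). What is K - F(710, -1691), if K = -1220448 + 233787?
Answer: -986661 + 2*√3363581 ≈ -9.8299e+5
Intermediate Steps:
K = -986661
F(P, E) = -2*√(E² + P²) (F(P, E) = -2*√(P² + E²) = -2*√(E² + P²))
K - F(710, -1691) = -986661 - (-2)*√((-1691)² + 710²) = -986661 - (-2)*√(2859481 + 504100) = -986661 - (-2)*√3363581 = -986661 + 2*√3363581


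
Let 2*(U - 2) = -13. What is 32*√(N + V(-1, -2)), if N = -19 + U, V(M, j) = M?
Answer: 112*I*√2 ≈ 158.39*I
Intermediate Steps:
U = -9/2 (U = 2 + (½)*(-13) = 2 - 13/2 = -9/2 ≈ -4.5000)
N = -47/2 (N = -19 - 9/2 = -47/2 ≈ -23.500)
32*√(N + V(-1, -2)) = 32*√(-47/2 - 1) = 32*√(-49/2) = 32*(7*I*√2/2) = 112*I*√2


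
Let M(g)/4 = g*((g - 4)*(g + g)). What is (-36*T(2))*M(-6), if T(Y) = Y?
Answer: 207360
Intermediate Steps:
M(g) = 8*g**2*(-4 + g) (M(g) = 4*(g*((g - 4)*(g + g))) = 4*(g*((-4 + g)*(2*g))) = 4*(g*(2*g*(-4 + g))) = 4*(2*g**2*(-4 + g)) = 8*g**2*(-4 + g))
(-36*T(2))*M(-6) = (-36*2)*(8*(-6)**2*(-4 - 6)) = -576*36*(-10) = -72*(-2880) = 207360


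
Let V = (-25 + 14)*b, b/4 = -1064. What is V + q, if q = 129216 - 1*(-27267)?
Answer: 203299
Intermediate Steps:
b = -4256 (b = 4*(-1064) = -4256)
V = 46816 (V = (-25 + 14)*(-4256) = -11*(-4256) = 46816)
q = 156483 (q = 129216 + 27267 = 156483)
V + q = 46816 + 156483 = 203299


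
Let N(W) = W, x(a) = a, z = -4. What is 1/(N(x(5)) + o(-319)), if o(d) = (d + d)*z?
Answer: 1/2557 ≈ 0.00039108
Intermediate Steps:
o(d) = -8*d (o(d) = (d + d)*(-4) = (2*d)*(-4) = -8*d)
1/(N(x(5)) + o(-319)) = 1/(5 - 8*(-319)) = 1/(5 + 2552) = 1/2557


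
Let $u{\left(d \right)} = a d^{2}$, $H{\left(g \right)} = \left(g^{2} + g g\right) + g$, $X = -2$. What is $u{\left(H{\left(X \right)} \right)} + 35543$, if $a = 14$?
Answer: $36047$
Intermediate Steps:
$H{\left(g \right)} = g + 2 g^{2}$ ($H{\left(g \right)} = \left(g^{2} + g^{2}\right) + g = 2 g^{2} + g = g + 2 g^{2}$)
$u{\left(d \right)} = 14 d^{2}$
$u{\left(H{\left(X \right)} \right)} + 35543 = 14 \left(- 2 \left(1 + 2 \left(-2\right)\right)\right)^{2} + 35543 = 14 \left(- 2 \left(1 - 4\right)\right)^{2} + 35543 = 14 \left(\left(-2\right) \left(-3\right)\right)^{2} + 35543 = 14 \cdot 6^{2} + 35543 = 14 \cdot 36 + 35543 = 504 + 35543 = 36047$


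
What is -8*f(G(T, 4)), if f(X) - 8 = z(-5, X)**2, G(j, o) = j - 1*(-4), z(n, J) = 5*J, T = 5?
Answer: -16264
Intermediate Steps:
G(j, o) = 4 + j (G(j, o) = j + 4 = 4 + j)
f(X) = 8 + 25*X**2 (f(X) = 8 + (5*X)**2 = 8 + 25*X**2)
-8*f(G(T, 4)) = -8*(8 + 25*(4 + 5)**2) = -8*(8 + 25*9**2) = -8*(8 + 25*81) = -8*(8 + 2025) = -8*2033 = -16264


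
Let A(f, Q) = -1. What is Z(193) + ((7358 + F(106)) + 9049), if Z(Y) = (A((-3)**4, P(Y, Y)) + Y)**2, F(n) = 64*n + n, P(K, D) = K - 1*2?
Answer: 60161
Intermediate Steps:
P(K, D) = -2 + K (P(K, D) = K - 2 = -2 + K)
F(n) = 65*n
Z(Y) = (-1 + Y)**2
Z(193) + ((7358 + F(106)) + 9049) = (-1 + 193)**2 + ((7358 + 65*106) + 9049) = 192**2 + ((7358 + 6890) + 9049) = 36864 + (14248 + 9049) = 36864 + 23297 = 60161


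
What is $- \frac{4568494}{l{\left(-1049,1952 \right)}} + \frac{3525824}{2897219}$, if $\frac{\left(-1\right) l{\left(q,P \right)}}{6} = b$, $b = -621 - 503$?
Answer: $- \frac{6606074730565}{9769422468} \approx -676.2$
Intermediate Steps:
$b = -1124$ ($b = -621 - 503 = -1124$)
$l{\left(q,P \right)} = 6744$ ($l{\left(q,P \right)} = \left(-6\right) \left(-1124\right) = 6744$)
$- \frac{4568494}{l{\left(-1049,1952 \right)}} + \frac{3525824}{2897219} = - \frac{4568494}{6744} + \frac{3525824}{2897219} = \left(-4568494\right) \frac{1}{6744} + 3525824 \cdot \frac{1}{2897219} = - \frac{2284247}{3372} + \frac{3525824}{2897219} = - \frac{6606074730565}{9769422468}$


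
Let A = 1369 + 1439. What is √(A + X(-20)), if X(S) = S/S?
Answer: 53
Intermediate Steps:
X(S) = 1
A = 2808
√(A + X(-20)) = √(2808 + 1) = √2809 = 53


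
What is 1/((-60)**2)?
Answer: 1/3600 ≈ 0.00027778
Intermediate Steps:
1/((-60)**2) = 1/3600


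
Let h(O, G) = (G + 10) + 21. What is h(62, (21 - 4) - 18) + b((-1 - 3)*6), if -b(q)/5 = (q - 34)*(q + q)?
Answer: -13890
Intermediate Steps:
b(q) = -10*q*(-34 + q) (b(q) = -5*(q - 34)*(q + q) = -5*(-34 + q)*2*q = -10*q*(-34 + q))
h(O, G) = 31 + G (h(O, G) = (10 + G) + 21 = 31 + G)
h(62, (21 - 4) - 18) + b((-1 - 3)*6) = (31 + ((21 - 4) - 18)) + 10*((-1 - 3)*6)*(34 - (-1 - 3)*6) = (31 + (17 - 18)) + 10*(-4*6)*(34 - (-4)*6) = (31 - 1) + 10*(-24)*(34 - 1*(-24)) = 30 + 10*(-24)*(34 + 24) = 30 + 10*(-24)*58 = 30 - 13920 = -13890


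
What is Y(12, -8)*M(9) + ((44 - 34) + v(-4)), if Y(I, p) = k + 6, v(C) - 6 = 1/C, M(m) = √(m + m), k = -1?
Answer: 63/4 + 15*√2 ≈ 36.963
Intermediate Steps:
M(m) = √2*√m (M(m) = √(2*m) = √2*√m)
v(C) = 6 + 1/C
Y(I, p) = 5 (Y(I, p) = -1 + 6 = 5)
Y(12, -8)*M(9) + ((44 - 34) + v(-4)) = 5*(√2*√9) + ((44 - 34) + (6 + 1/(-4))) = 5*(√2*3) + (10 + (6 - ¼)) = 5*(3*√2) + (10 + 23/4) = 15*√2 + 63/4 = 63/4 + 15*√2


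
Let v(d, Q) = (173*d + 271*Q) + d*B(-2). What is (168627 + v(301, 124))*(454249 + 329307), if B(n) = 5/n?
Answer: 198671799134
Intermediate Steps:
v(d, Q) = 271*Q + 341*d/2 (v(d, Q) = (173*d + 271*Q) + d*(5/(-2)) = (173*d + 271*Q) + d*(5*(-1/2)) = (173*d + 271*Q) + d*(-5/2) = (173*d + 271*Q) - 5*d/2 = 271*Q + 341*d/2)
(168627 + v(301, 124))*(454249 + 329307) = (168627 + (271*124 + (341/2)*301))*(454249 + 329307) = (168627 + (33604 + 102641/2))*783556 = (168627 + 169849/2)*783556 = (507103/2)*783556 = 198671799134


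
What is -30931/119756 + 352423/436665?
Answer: 28698283673/52293253740 ≈ 0.54879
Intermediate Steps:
-30931/119756 + 352423/436665 = 28698283673/52293253740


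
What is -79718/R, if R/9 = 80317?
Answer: -79718/722853 ≈ -0.11028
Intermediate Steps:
R = 722853 (R = 9*80317 = 722853)
-79718/R = -79718/722853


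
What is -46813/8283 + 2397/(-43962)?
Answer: -40742107/7139946 ≈ -5.7062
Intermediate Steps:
-46813/8283 + 2397/(-43962) = -46813*1/8283 + 2397*(-1/43962) = -46813/8283 - 47/862 = -40742107/7139946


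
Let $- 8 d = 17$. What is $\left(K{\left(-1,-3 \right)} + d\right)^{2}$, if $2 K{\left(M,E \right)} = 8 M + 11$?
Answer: $\frac{25}{64} \approx 0.39063$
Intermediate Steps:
$d = - \frac{17}{8}$ ($d = \left(- \frac{1}{8}\right) 17 = - \frac{17}{8} \approx -2.125$)
$K{\left(M,E \right)} = \frac{11}{2} + 4 M$ ($K{\left(M,E \right)} = \frac{8 M + 11}{2} = \frac{11 + 8 M}{2} = \frac{11}{2} + 4 M$)
$\left(K{\left(-1,-3 \right)} + d\right)^{2} = \left(\left(\frac{11}{2} + 4 \left(-1\right)\right) - \frac{17}{8}\right)^{2} = \left(\left(\frac{11}{2} - 4\right) - \frac{17}{8}\right)^{2} = \left(\frac{3}{2} - \frac{17}{8}\right)^{2} = \left(- \frac{5}{8}\right)^{2} = \frac{25}{64}$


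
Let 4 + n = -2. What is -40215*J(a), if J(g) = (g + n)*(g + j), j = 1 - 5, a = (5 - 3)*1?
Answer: -321720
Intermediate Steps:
n = -6 (n = -4 - 2 = -6)
a = 2 (a = 2*1 = 2)
j = -4
J(g) = (-6 + g)*(-4 + g) (J(g) = (g - 6)*(g - 4) = (-6 + g)*(-4 + g))
-40215*J(a) = -40215*(24 + 2**2 - 10*2) = -40215*(24 + 4 - 20) = -40215*8 = -321720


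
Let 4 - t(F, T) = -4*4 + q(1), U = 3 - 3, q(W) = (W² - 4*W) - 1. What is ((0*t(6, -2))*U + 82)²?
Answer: 6724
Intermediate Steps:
q(W) = -1 + W² - 4*W
U = 0
t(F, T) = 24 (t(F, T) = 4 - (-4*4 + (-1 + 1² - 4*1)) = 4 - (-16 + (-1 + 1 - 4)) = 4 - (-16 - 4) = 4 - 1*(-20) = 4 + 20 = 24)
((0*t(6, -2))*U + 82)² = ((0*24)*0 + 82)² = (0*0 + 82)² = (0 + 82)² = 82² = 6724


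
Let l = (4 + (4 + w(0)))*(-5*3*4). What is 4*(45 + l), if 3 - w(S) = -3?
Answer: -3180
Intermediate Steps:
w(S) = 6 (w(S) = 3 - 1*(-3) = 3 + 3 = 6)
l = -840 (l = (4 + (4 + 6))*(-5*3*4) = (4 + 10)*(-15*4) = 14*(-60) = -840)
4*(45 + l) = 4*(45 - 840) = 4*(-795) = -3180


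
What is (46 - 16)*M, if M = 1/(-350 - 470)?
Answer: -3/82 ≈ -0.036585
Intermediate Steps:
M = -1/820 (M = 1/(-820) = -1/820 ≈ -0.0012195)
(46 - 16)*M = (46 - 16)*(-1/820) = 30*(-1/820) = -3/82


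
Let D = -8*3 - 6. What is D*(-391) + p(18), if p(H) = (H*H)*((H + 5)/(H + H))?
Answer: 11937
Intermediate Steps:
p(H) = H*(5 + H)/2 (p(H) = H²*((5 + H)/((2*H))) = H²*((5 + H)*(1/(2*H))) = H²*((5 + H)/(2*H)) = H*(5 + H)/2)
D = -30 (D = -24 - 6 = -30)
D*(-391) + p(18) = -30*(-391) + (½)*18*(5 + 18) = 11730 + (½)*18*23 = 11730 + 207 = 11937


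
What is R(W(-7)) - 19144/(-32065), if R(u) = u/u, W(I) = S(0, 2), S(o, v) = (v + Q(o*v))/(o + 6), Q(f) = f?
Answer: 51209/32065 ≈ 1.5970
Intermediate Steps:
S(o, v) = (v + o*v)/(6 + o) (S(o, v) = (v + o*v)/(o + 6) = (v + o*v)/(6 + o))
W(I) = ⅓ (W(I) = 2*(1 + 0)/(6 + 0) = 2*1/6 = 2*(⅙)*1 = ⅓)
R(u) = 1
R(W(-7)) - 19144/(-32065) = 1 - 19144/(-32065) = 1 - 19144*(-1/32065) = 1 + 19144/32065 = 51209/32065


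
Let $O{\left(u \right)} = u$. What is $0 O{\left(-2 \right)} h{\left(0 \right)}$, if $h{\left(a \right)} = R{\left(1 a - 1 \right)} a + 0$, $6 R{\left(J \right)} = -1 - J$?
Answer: $0$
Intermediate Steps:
$R{\left(J \right)} = - \frac{1}{6} - \frac{J}{6}$ ($R{\left(J \right)} = \frac{-1 - J}{6} = - \frac{1}{6} - \frac{J}{6}$)
$h{\left(a \right)} = - \frac{a^{2}}{6}$ ($h{\left(a \right)} = \left(- \frac{1}{6} - \frac{1 a - 1}{6}\right) a + 0 = \left(- \frac{1}{6} - \frac{a - 1}{6}\right) a + 0 = \left(- \frac{1}{6} - \frac{-1 + a}{6}\right) a + 0 = \left(- \frac{1}{6} - \left(- \frac{1}{6} + \frac{a}{6}\right)\right) a + 0 = - \frac{a}{6} a + 0 = - \frac{a^{2}}{6} + 0 = - \frac{a^{2}}{6}$)
$0 O{\left(-2 \right)} h{\left(0 \right)} = 0 \left(-2\right) \left(- \frac{0^{2}}{6}\right) = 0 \left(\left(- \frac{1}{6}\right) 0\right) = 0 \cdot 0 = 0$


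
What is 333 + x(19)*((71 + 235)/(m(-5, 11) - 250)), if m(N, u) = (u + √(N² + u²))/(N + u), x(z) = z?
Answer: 686310399/2216975 - 34884*√146/2216975 ≈ 309.38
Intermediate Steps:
m(N, u) = (u + √(N² + u²))/(N + u)
333 + x(19)*((71 + 235)/(m(-5, 11) - 250)) = 333 + 19*((71 + 235)/((11 + √((-5)² + 11²))/(-5 + 11) - 250)) = 333 + 19*(306/((11 + √(25 + 121))/6 - 250)) = 333 + 19*(306/((11 + √146)/6 - 250)) = 333 + 19*(306/((11/6 + √146/6) - 250)) = 333 + 19*(306/(-1489/6 + √146/6)) = 333 + 5814/(-1489/6 + √146/6)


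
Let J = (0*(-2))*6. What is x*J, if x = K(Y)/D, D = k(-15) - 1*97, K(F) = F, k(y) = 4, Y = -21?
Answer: 0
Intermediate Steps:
J = 0 (J = 0*6 = 0)
D = -93 (D = 4 - 1*97 = 4 - 97 = -93)
x = 7/31 (x = -21/(-93) = -21*(-1/93) = 7/31 ≈ 0.22581)
x*J = (7/31)*0 = 0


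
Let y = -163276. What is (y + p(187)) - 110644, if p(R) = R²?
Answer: -238951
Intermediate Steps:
(y + p(187)) - 110644 = (-163276 + 187²) - 110644 = (-163276 + 34969) - 110644 = -128307 - 110644 = -238951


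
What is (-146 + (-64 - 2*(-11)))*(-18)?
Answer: 3384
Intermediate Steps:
(-146 + (-64 - 2*(-11)))*(-18) = (-146 + (-64 - 1*(-22)))*(-18) = (-146 + (-64 + 22))*(-18) = (-146 - 42)*(-18) = -188*(-18) = 3384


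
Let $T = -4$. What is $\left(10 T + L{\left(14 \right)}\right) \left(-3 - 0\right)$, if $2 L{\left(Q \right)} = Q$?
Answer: $99$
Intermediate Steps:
$L{\left(Q \right)} = \frac{Q}{2}$
$\left(10 T + L{\left(14 \right)}\right) \left(-3 - 0\right) = \left(10 \left(-4\right) + \frac{1}{2} \cdot 14\right) \left(-3 - 0\right) = \left(-40 + 7\right) \left(-3 + 0\right) = \left(-33\right) \left(-3\right) = 99$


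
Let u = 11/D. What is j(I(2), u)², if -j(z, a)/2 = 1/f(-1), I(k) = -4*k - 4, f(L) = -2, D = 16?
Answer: 1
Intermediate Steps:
I(k) = -4 - 4*k
u = 11/16 ≈ 0.68750
j(z, a) = 1 (j(z, a) = -2/(-2) = -2*(-½) = 1)
j(I(2), u)² = 1² = 1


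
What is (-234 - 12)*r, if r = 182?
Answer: -44772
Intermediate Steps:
(-234 - 12)*r = (-234 - 12)*182 = -246*182 = -44772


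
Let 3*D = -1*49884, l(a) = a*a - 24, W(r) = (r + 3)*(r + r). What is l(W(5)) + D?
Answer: -10252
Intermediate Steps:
W(r) = 2*r*(3 + r) (W(r) = (3 + r)*(2*r) = 2*r*(3 + r))
l(a) = -24 + a² (l(a) = a² - 24 = -24 + a²)
D = -16628 (D = (-1*49884)/3 = (⅓)*(-49884) = -16628)
l(W(5)) + D = (-24 + (2*5*(3 + 5))²) - 16628 = (-24 + (2*5*8)²) - 16628 = (-24 + 80²) - 16628 = (-24 + 6400) - 16628 = 6376 - 16628 = -10252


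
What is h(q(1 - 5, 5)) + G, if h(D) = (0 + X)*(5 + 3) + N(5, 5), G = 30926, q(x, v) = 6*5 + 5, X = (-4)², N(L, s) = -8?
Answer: 31046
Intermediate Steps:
X = 16
q(x, v) = 35 (q(x, v) = 30 + 5 = 35)
h(D) = 120 (h(D) = (0 + 16)*(5 + 3) - 8 = 16*8 - 8 = 128 - 8 = 120)
h(q(1 - 5, 5)) + G = 120 + 30926 = 31046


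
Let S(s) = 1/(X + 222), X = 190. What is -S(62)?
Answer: -1/412 ≈ -0.0024272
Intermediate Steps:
S(s) = 1/412 (S(s) = 1/(190 + 222) = 1/412)
-S(62) = -1*1/412 = -1/412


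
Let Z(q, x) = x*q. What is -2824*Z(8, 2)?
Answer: -45184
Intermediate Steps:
Z(q, x) = q*x
-2824*Z(8, 2) = -22592*2 = -2824*16 = -45184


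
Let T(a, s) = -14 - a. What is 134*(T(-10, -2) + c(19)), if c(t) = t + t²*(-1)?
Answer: -46364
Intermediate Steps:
c(t) = t - t²
134*(T(-10, -2) + c(19)) = 134*((-14 - 1*(-10)) + 19*(1 - 1*19)) = 134*((-14 + 10) + 19*(1 - 19)) = 134*(-4 + 19*(-18)) = 134*(-4 - 342) = 134*(-346) = -46364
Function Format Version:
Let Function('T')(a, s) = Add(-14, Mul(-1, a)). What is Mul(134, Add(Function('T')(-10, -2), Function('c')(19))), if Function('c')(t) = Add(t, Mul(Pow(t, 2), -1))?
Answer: -46364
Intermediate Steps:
Function('c')(t) = Add(t, Mul(-1, Pow(t, 2)))
Mul(134, Add(Function('T')(-10, -2), Function('c')(19))) = Mul(134, Add(Add(-14, Mul(-1, -10)), Mul(19, Add(1, Mul(-1, 19))))) = Mul(134, Add(Add(-14, 10), Mul(19, Add(1, -19)))) = Mul(134, Add(-4, Mul(19, -18))) = Mul(134, Add(-4, -342)) = Mul(134, -346) = -46364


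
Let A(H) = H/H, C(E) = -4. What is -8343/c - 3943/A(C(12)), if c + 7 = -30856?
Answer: -121684466/30863 ≈ -3942.7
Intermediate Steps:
c = -30863 (c = -7 - 30856 = -30863)
A(H) = 1
-8343/c - 3943/A(C(12)) = -8343/(-30863) - 3943/1 = -8343*(-1/30863) - 3943*1 = 8343/30863 - 3943 = -121684466/30863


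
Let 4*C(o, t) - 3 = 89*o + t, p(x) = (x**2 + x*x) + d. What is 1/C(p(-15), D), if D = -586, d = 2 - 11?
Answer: 2/19333 ≈ 0.00010345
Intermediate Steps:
d = -9
p(x) = -9 + 2*x**2 (p(x) = (x**2 + x*x) - 9 = (x**2 + x**2) - 9 = 2*x**2 - 9 = -9 + 2*x**2)
C(o, t) = 3/4 + t/4 + 89*o/4 (C(o, t) = 3/4 + (89*o + t)/4 = 3/4 + (t + 89*o)/4 = 3/4 + (t/4 + 89*o/4) = 3/4 + t/4 + 89*o/4)
1/C(p(-15), D) = 1/(3/4 + (1/4)*(-586) + 89*(-9 + 2*(-15)**2)/4) = 1/(3/4 - 293/2 + 89*(-9 + 2*225)/4) = 1/(3/4 - 293/2 + 89*(-9 + 450)/4) = 1/(3/4 - 293/2 + (89/4)*441) = 1/(3/4 - 293/2 + 39249/4) = 1/(19333/2) = 2/19333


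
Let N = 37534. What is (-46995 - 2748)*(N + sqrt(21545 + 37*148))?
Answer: -1867053762 - 49743*sqrt(27021) ≈ -1.8752e+9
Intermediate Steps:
(-46995 - 2748)*(N + sqrt(21545 + 37*148)) = (-46995 - 2748)*(37534 + sqrt(21545 + 37*148)) = -49743*(37534 + sqrt(21545 + 5476)) = -49743*(37534 + sqrt(27021)) = -1867053762 - 49743*sqrt(27021)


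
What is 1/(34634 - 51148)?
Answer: -1/16514 ≈ -6.0555e-5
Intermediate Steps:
1/(34634 - 51148) = 1/(-16514) = -1/16514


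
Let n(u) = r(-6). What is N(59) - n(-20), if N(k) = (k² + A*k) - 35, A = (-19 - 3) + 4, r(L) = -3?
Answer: 2387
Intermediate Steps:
A = -18 (A = -22 + 4 = -18)
n(u) = -3
N(k) = -35 + k² - 18*k (N(k) = (k² - 18*k) - 35 = -35 + k² - 18*k)
N(59) - n(-20) = (-35 + 59² - 18*59) - 1*(-3) = (-35 + 3481 - 1062) + 3 = 2384 + 3 = 2387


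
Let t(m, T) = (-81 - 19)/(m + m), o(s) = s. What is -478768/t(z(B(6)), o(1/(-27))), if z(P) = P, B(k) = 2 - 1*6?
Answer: -957536/25 ≈ -38301.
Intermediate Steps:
B(k) = -4 (B(k) = 2 - 6 = -4)
t(m, T) = -50/m (t(m, T) = -100*1/(2*m) = -50/m)
-478768/t(z(B(6)), o(1/(-27))) = -478768/((-50/(-4))) = -478768/((-50*(-¼))) = -478768/25/2 = -478768*2/25 = -957536/25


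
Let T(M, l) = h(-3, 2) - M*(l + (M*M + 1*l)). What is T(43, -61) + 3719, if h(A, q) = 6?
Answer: -70536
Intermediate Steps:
T(M, l) = 6 - M*(M**2 + 2*l) (T(M, l) = 6 - M*(l + (M*M + 1*l)) = 6 - M*(l + (M**2 + l)) = 6 - M*(l + (l + M**2)) = 6 - M*(M**2 + 2*l))
T(43, -61) + 3719 = (6 - 1*43**3 - 2*43*(-61)) + 3719 = (6 - 1*79507 + 5246) + 3719 = (6 - 79507 + 5246) + 3719 = -74255 + 3719 = -70536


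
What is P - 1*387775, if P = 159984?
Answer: -227791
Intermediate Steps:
P - 1*387775 = 159984 - 1*387775 = 159984 - 387775 = -227791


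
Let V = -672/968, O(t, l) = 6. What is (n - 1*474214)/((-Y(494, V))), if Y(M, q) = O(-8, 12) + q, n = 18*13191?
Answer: 14324948/321 ≈ 44626.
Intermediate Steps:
V = -84/121 (V = -672*1/968 = -84/121 ≈ -0.69421)
n = 237438
Y(M, q) = 6 + q
(n - 1*474214)/((-Y(494, V))) = (237438 - 1*474214)/((-(6 - 84/121))) = (237438 - 474214)/((-1*642/121)) = -236776/(-642/121) = -236776*(-121/642) = 14324948/321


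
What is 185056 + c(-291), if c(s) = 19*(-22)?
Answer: 184638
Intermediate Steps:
c(s) = -418
185056 + c(-291) = 185056 - 418 = 184638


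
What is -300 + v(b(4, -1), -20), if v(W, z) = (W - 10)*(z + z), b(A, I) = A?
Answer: -60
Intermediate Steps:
v(W, z) = 2*z*(-10 + W) (v(W, z) = (-10 + W)*(2*z) = 2*z*(-10 + W))
-300 + v(b(4, -1), -20) = -300 + 2*(-20)*(-10 + 4) = -300 + 2*(-20)*(-6) = -300 + 240 = -60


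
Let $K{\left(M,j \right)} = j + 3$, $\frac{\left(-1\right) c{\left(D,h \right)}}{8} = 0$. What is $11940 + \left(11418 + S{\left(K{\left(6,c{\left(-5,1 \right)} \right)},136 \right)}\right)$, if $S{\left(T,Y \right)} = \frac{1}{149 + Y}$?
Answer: $\frac{6657031}{285} \approx 23358.0$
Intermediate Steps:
$c{\left(D,h \right)} = 0$ ($c{\left(D,h \right)} = \left(-8\right) 0 = 0$)
$K{\left(M,j \right)} = 3 + j$
$11940 + \left(11418 + S{\left(K{\left(6,c{\left(-5,1 \right)} \right)},136 \right)}\right) = 11940 + \left(11418 + \frac{1}{149 + 136}\right) = 11940 + \left(11418 + \frac{1}{285}\right) = 11940 + \frac{3254131}{285} = \frac{6657031}{285}$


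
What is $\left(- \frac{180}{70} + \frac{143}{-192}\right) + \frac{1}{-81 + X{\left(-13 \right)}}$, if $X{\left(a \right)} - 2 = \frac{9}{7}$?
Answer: $- \frac{76063}{22848} \approx -3.3291$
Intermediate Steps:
$X{\left(a \right)} = \frac{23}{7}$ ($X{\left(a \right)} = 2 + \frac{9}{7} = \frac{23}{7}$)
$\left(- \frac{180}{70} + \frac{143}{-192}\right) + \frac{1}{-81 + X{\left(-13 \right)}} = \left(- \frac{180}{70} + \frac{143}{-192}\right) + \frac{1}{-81 + \frac{23}{7}} = \left(\left(-180\right) \frac{1}{70} + 143 \left(- \frac{1}{192}\right)\right) + \frac{1}{- \frac{544}{7}} = \left(- \frac{18}{7} - \frac{143}{192}\right) - \frac{7}{544} = - \frac{4457}{1344} - \frac{7}{544} = - \frac{76063}{22848}$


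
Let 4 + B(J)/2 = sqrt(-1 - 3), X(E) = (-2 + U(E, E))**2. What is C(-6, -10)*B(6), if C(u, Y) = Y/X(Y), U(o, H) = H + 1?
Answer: 80/121 - 40*I/121 ≈ 0.66116 - 0.33058*I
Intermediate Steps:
U(o, H) = 1 + H
X(E) = (-1 + E)**2 (X(E) = (-2 + (1 + E))**2 = (-1 + E)**2)
B(J) = -8 + 4*I (B(J) = -8 + 2*sqrt(-1 - 3) = -8 + 2*sqrt(-4) = -8 + 2*(2*I) = -8 + 4*I)
C(u, Y) = Y/(-1 + Y)**2 (C(u, Y) = Y/((-1 + Y)**2) = Y/(-1 + Y)**2)
C(-6, -10)*B(6) = (-10/(-1 - 10)**2)*(-8 + 4*I) = (-10/(-11)**2)*(-8 + 4*I) = (-10*1/121)*(-8 + 4*I) = -10*(-8 + 4*I)/121 = 80/121 - 40*I/121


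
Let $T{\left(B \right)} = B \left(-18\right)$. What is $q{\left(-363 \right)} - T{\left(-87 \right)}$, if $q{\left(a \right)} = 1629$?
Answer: $63$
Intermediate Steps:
$T{\left(B \right)} = - 18 B$
$q{\left(-363 \right)} - T{\left(-87 \right)} = 1629 - \left(-18\right) \left(-87\right) = 1629 - 1566 = 63$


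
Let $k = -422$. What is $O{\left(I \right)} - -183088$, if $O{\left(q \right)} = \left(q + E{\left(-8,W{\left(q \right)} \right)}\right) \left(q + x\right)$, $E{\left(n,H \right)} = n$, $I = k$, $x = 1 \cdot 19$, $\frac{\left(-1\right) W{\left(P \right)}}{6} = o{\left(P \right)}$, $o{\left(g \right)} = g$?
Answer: $356378$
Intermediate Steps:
$W{\left(P \right)} = - 6 P$
$x = 19$
$I = -422$
$O{\left(q \right)} = \left(-8 + q\right) \left(19 + q\right)$ ($O{\left(q \right)} = \left(q - 8\right) \left(q + 19\right) = \left(-8 + q\right) \left(19 + q\right)$)
$O{\left(I \right)} - -183088 = \left(-152 + \left(-422\right)^{2} + 11 \left(-422\right)\right) - -183088 = \left(-152 + 178084 - 4642\right) + 183088 = 173290 + 183088 = 356378$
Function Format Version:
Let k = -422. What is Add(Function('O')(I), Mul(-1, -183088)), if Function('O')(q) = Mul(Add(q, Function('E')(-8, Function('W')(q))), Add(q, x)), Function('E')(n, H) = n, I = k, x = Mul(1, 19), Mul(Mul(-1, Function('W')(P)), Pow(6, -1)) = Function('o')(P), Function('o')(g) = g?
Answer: 356378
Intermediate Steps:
Function('W')(P) = Mul(-6, P)
x = 19
I = -422
Function('O')(q) = Mul(Add(-8, q), Add(19, q)) (Function('O')(q) = Mul(Add(q, -8), Add(q, 19)) = Mul(Add(-8, q), Add(19, q)))
Add(Function('O')(I), Mul(-1, -183088)) = Add(Add(-152, Pow(-422, 2), Mul(11, -422)), Mul(-1, -183088)) = Add(Add(-152, 178084, -4642), 183088) = Add(173290, 183088) = 356378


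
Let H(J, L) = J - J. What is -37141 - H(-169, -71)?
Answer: -37141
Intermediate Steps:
H(J, L) = 0
-37141 - H(-169, -71) = -37141 - 1*0 = -37141 + 0 = -37141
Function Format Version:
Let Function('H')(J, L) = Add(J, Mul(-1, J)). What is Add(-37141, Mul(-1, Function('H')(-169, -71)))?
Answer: -37141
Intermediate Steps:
Function('H')(J, L) = 0
Add(-37141, Mul(-1, Function('H')(-169, -71))) = Add(-37141, Mul(-1, 0)) = Add(-37141, 0) = -37141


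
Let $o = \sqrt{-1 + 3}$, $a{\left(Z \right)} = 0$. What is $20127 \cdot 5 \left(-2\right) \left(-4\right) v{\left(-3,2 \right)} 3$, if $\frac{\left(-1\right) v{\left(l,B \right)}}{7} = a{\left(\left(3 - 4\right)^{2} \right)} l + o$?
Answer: $- 16906680 \sqrt{2} \approx -2.391 \cdot 10^{7}$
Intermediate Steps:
$o = \sqrt{2} \approx 1.4142$
$v{\left(l,B \right)} = - 7 \sqrt{2}$ ($v{\left(l,B \right)} = - 7 \left(0 l + \sqrt{2}\right) = - 7 \left(0 + \sqrt{2}\right) = - 7 \sqrt{2}$)
$20127 \cdot 5 \left(-2\right) \left(-4\right) v{\left(-3,2 \right)} 3 = 20127 \cdot 5 \left(-2\right) \left(-4\right) \left(- 7 \sqrt{2}\right) 3 = 20127 \cdot 5 \cdot 8 \left(- 7 \sqrt{2}\right) 3 = 20127 \cdot 5 \left(- 56 \sqrt{2}\right) 3 = 20127 - 280 \sqrt{2} \cdot 3 = 20127 \left(- 840 \sqrt{2}\right) = - 16906680 \sqrt{2}$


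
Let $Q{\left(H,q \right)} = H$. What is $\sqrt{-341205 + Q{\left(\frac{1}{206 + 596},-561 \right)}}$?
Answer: $\frac{i \sqrt{219464420018}}{802} \approx 584.13 i$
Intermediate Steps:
$\sqrt{-341205 + Q{\left(\frac{1}{206 + 596},-561 \right)}} = \sqrt{-341205 + \frac{1}{206 + 596}} = \sqrt{-341205 + \frac{1}{802}} = \sqrt{- \frac{273646409}{802}} = \frac{i \sqrt{219464420018}}{802}$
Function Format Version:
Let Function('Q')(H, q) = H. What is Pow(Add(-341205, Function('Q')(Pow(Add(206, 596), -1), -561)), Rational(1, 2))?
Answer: Mul(Rational(1, 802), I, Pow(219464420018, Rational(1, 2))) ≈ Mul(584.13, I)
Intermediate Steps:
Pow(Add(-341205, Function('Q')(Pow(Add(206, 596), -1), -561)), Rational(1, 2)) = Pow(Add(-341205, Pow(Add(206, 596), -1)), Rational(1, 2)) = Pow(Add(-341205, Pow(802, -1)), Rational(1, 2)) = Pow(Add(-341205, Rational(1, 802)), Rational(1, 2)) = Pow(Rational(-273646409, 802), Rational(1, 2)) = Mul(Rational(1, 802), I, Pow(219464420018, Rational(1, 2)))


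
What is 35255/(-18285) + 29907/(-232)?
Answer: -111005731/848424 ≈ -130.84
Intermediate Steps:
35255/(-18285) + 29907/(-232) = 35255*(-1/18285) + 29907*(-1/232) = -7051/3657 - 29907/232 = -111005731/848424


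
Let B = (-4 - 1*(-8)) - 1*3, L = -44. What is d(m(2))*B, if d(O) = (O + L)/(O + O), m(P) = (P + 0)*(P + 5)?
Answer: -15/14 ≈ -1.0714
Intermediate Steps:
m(P) = P*(5 + P)
B = 1 (B = (-4 + 8) - 3 = 4 - 3 = 1)
d(O) = (-44 + O)/(2*O) (d(O) = (O - 44)/(O + O) = (-44 + O)/((2*O)) = (-44 + O)*(1/(2*O)) = (-44 + O)/(2*O))
d(m(2))*B = ((-44 + 2*(5 + 2))/(2*((2*(5 + 2)))))*1 = ((-44 + 2*7)/(2*((2*7))))*1 = ((½)*(-44 + 14)/14)*1 = ((½)*(1/14)*(-30))*1 = -15/14*1 = -15/14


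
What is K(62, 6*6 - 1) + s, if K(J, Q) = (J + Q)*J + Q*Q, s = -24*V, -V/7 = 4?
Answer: 7911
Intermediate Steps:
V = -28 (V = -7*4 = -28)
s = 672 (s = -24*(-28) = 672)
K(J, Q) = Q**2 + J*(J + Q) (K(J, Q) = J*(J + Q) + Q**2 = Q**2 + J*(J + Q))
K(62, 6*6 - 1) + s = (62**2 + (6*6 - 1)**2 + 62*(6*6 - 1)) + 672 = (3844 + (36 - 1)**2 + 62*(36 - 1)) + 672 = (3844 + 35**2 + 62*35) + 672 = (3844 + 1225 + 2170) + 672 = 7239 + 672 = 7911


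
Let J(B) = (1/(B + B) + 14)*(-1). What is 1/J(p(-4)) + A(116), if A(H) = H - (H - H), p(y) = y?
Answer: 12868/111 ≈ 115.93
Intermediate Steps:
J(B) = -14 - 1/(2*B) (J(B) = (1/(2*B) + 14)*(-1) = (14 + 1/(2*B))*(-1) = -14 - 1/(2*B))
A(H) = H (A(H) = H - 1*0 = H + 0 = H)
1/J(p(-4)) + A(116) = 1/(-14 - ½/(-4)) + 116 = 1/(-14 - ½*(-¼)) + 116 = 1/(-14 + ⅛) + 116 = 1/(-111/8) + 116 = -8/111 + 116 = 12868/111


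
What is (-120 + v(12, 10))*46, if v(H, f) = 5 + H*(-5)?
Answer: -8050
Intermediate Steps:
v(H, f) = 5 - 5*H
(-120 + v(12, 10))*46 = (-120 + (5 - 5*12))*46 = (-120 + (5 - 60))*46 = (-120 - 55)*46 = -175*46 = -8050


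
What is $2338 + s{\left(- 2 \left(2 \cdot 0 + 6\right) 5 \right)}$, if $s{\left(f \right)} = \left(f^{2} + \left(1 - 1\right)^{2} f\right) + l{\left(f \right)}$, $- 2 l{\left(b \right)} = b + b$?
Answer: $5998$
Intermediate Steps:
$l{\left(b \right)} = - b$ ($l{\left(b \right)} = - \frac{b + b}{2} = - \frac{2 b}{2} = - b$)
$s{\left(f \right)} = f^{2} - f$ ($s{\left(f \right)} = \left(f^{2} + \left(1 - 1\right)^{2} f\right) - f = \left(f^{2} + 0^{2} f\right) - f = \left(f^{2} + 0 f\right) - f = \left(f^{2} + 0\right) - f = f^{2} - f$)
$2338 + s{\left(- 2 \left(2 \cdot 0 + 6\right) 5 \right)} = 2338 + - 2 \left(2 \cdot 0 + 6\right) 5 \left(-1 + - 2 \left(2 \cdot 0 + 6\right) 5\right) = 2338 + - 2 \left(0 + 6\right) 5 \left(-1 + - 2 \left(0 + 6\right) 5\right) = 2338 + \left(-2\right) 6 \cdot 5 \left(-1 + \left(-2\right) 6 \cdot 5\right) = 2338 + \left(-12\right) 5 \left(-1 - 60\right) = 2338 - 60 \left(-1 - 60\right) = 2338 - -3660 = 2338 + 3660 = 5998$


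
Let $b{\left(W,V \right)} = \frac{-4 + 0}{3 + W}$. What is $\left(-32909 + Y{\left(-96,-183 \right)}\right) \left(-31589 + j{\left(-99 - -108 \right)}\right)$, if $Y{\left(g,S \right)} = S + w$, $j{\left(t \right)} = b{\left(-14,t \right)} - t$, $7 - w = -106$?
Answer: $\frac{11462642946}{11} \approx 1.0421 \cdot 10^{9}$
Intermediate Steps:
$w = 113$ ($w = 7 - -106 = 7 + 106 = 113$)
$b{\left(W,V \right)} = - \frac{4}{3 + W}$
$j{\left(t \right)} = \frac{4}{11} - t$ ($j{\left(t \right)} = - \frac{4}{3 - 14} - t = - \frac{4}{-11} - t = \left(-4\right) \left(- \frac{1}{11}\right) - t = \frac{4}{11} - t$)
$Y{\left(g,S \right)} = 113 + S$ ($Y{\left(g,S \right)} = S + 113 = 113 + S$)
$\left(-32909 + Y{\left(-96,-183 \right)}\right) \left(-31589 + j{\left(-99 - -108 \right)}\right) = \left(-32909 + \left(113 - 183\right)\right) \left(-31589 + \left(\frac{4}{11} - \left(-99 - -108\right)\right)\right) = \left(-32909 - 70\right) \left(-31589 + \left(\frac{4}{11} - \left(-99 + 108\right)\right)\right) = - 32979 \left(-31589 + \left(\frac{4}{11} - 9\right)\right) = - 32979 \left(-31589 - \frac{95}{11}\right) = \left(-32979\right) \left(- \frac{347574}{11}\right) = \frac{11462642946}{11}$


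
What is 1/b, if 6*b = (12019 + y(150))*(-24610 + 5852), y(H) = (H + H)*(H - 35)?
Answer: -3/436301701 ≈ -6.8760e-9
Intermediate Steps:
y(H) = 2*H*(-35 + H) (y(H) = (2*H)*(-35 + H) = 2*H*(-35 + H))
b = -436301701/3 (b = ((12019 + 2*150*(-35 + 150))*(-24610 + 5852))/6 = ((12019 + 2*150*115)*(-18758))/6 = ((12019 + 34500)*(-18758))/6 = (46519*(-18758))/6 = (⅙)*(-872603402) = -436301701/3 ≈ -1.4543e+8)
1/b = 1/(-436301701/3) = -3/436301701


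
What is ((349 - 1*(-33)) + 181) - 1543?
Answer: -980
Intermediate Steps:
((349 - 1*(-33)) + 181) - 1543 = ((349 + 33) + 181) - 1543 = (382 + 181) - 1543 = 563 - 1543 = -980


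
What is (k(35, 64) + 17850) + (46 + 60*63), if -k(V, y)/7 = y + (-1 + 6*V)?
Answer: 19765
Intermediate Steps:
k(V, y) = 7 - 42*V - 7*y (k(V, y) = -7*(y + (-1 + 6*V)) = -7*(-1 + y + 6*V) = 7 - 42*V - 7*y)
(k(35, 64) + 17850) + (46 + 60*63) = ((7 - 42*35 - 7*64) + 17850) + (46 + 60*63) = ((7 - 1470 - 448) + 17850) + (46 + 3780) = (-1911 + 17850) + 3826 = 15939 + 3826 = 19765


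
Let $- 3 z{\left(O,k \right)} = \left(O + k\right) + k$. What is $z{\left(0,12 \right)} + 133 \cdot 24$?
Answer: $3184$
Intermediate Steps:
$z{\left(O,k \right)} = - \frac{2 k}{3} - \frac{O}{3}$ ($z{\left(O,k \right)} = - \frac{\left(O + k\right) + k}{3} = - \frac{O + 2 k}{3} = - \frac{2 k}{3} - \frac{O}{3}$)
$z{\left(0,12 \right)} + 133 \cdot 24 = \left(\left(- \frac{2}{3}\right) 12 - 0\right) + 133 \cdot 24 = \left(-8 + 0\right) + 3192 = -8 + 3192 = 3184$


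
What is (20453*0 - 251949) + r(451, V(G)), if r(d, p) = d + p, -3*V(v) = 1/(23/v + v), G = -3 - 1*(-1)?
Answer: -20371336/81 ≈ -2.5150e+5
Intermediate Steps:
G = -2 (G = -3 + 1 = -2)
V(v) = -1/(3*(v + 23/v)) (V(v) = -1/(3*(23/v + v)) = -1/(3*(v + 23/v)))
(20453*0 - 251949) + r(451, V(G)) = (20453*0 - 251949) + (451 - 1*(-2)/(69 + 3*(-2)²)) = (0 - 251949) + (451 - 1*(-2)/(69 + 3*4)) = -251949 + (451 - 1*(-2)/(69 + 12)) = -251949 + (451 - 1*(-2)/81) = -251949 + (451 - 1*(-2)*1/81) = -251949 + (451 + 2/81) = -251949 + 36533/81 = -20371336/81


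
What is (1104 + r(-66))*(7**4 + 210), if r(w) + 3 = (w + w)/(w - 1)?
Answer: 192950289/67 ≈ 2.8799e+6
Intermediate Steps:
r(w) = -3 + 2*w/(-1 + w) (r(w) = -3 + (w + w)/(w - 1) = -3 + (2*w)/(-1 + w) = -3 + 2*w/(-1 + w))
(1104 + r(-66))*(7**4 + 210) = (1104 + (3 - 1*(-66))/(-1 - 66))*(7**4 + 210) = (1104 + (3 + 66)/(-67))*(2401 + 210) = (1104 - 1/67*69)*2611 = (1104 - 69/67)*2611 = (73899/67)*2611 = 192950289/67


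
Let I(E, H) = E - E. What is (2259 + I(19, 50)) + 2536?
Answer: 4795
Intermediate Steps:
I(E, H) = 0
(2259 + I(19, 50)) + 2536 = (2259 + 0) + 2536 = 2259 + 2536 = 4795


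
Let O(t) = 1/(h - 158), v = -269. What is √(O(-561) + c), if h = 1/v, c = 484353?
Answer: √874986109190870/42503 ≈ 695.96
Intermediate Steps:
h = -1/269 (h = 1/(-269) = -1/269 ≈ -0.0037175)
O(t) = -269/42503 (O(t) = 1/(-1/269 - 158) = 1/(-42503/269) = -269/42503)
√(O(-561) + c) = √(-269/42503 + 484353) = √(20586455290/42503) = √874986109190870/42503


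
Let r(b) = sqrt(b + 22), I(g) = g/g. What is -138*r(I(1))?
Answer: -138*sqrt(23) ≈ -661.83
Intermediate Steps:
I(g) = 1
r(b) = sqrt(22 + b)
-138*r(I(1)) = -138*sqrt(22 + 1) = -138*sqrt(23)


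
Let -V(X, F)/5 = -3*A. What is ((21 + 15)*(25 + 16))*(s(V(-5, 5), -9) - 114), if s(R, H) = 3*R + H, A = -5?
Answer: -513648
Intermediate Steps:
V(X, F) = -75 (V(X, F) = -(-15)*(-5) = -5*15 = -75)
s(R, H) = H + 3*R
((21 + 15)*(25 + 16))*(s(V(-5, 5), -9) - 114) = ((21 + 15)*(25 + 16))*((-9 + 3*(-75)) - 114) = (36*41)*((-9 - 225) - 114) = 1476*(-234 - 114) = 1476*(-348) = -513648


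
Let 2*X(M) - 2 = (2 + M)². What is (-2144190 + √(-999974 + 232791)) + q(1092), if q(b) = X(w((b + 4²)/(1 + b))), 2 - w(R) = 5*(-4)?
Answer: -2143901 + I*√767183 ≈ -2.1439e+6 + 875.89*I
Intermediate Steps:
w(R) = 22 (w(R) = 2 - 5*(-4) = 2 - 1*(-20) = 2 + 20 = 22)
X(M) = 1 + (2 + M)²/2
q(b) = 289 (q(b) = 1 + (2 + 22)²/2 = 1 + (½)*24² = 1 + (½)*576 = 1 + 288 = 289)
(-2144190 + √(-999974 + 232791)) + q(1092) = (-2144190 + √(-999974 + 232791)) + 289 = (-2144190 + √(-767183)) + 289 = (-2144190 + I*√767183) + 289 = -2143901 + I*√767183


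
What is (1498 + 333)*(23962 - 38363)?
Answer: -26368231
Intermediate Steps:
(1498 + 333)*(23962 - 38363) = 1831*(-14401) = -26368231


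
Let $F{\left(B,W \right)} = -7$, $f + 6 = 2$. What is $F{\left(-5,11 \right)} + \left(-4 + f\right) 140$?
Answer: $-1127$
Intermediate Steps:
$f = -4$ ($f = -6 + 2 = -4$)
$F{\left(-5,11 \right)} + \left(-4 + f\right) 140 = -7 + \left(-4 - 4\right) 140 = -7 - 1120 = -1127$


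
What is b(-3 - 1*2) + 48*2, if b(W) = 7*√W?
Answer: 96 + 7*I*√5 ≈ 96.0 + 15.652*I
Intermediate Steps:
b(-3 - 1*2) + 48*2 = 7*√(-3 - 1*2) + 48*2 = 7*√(-3 - 2) + 96 = 7*√(-5) + 96 = 7*(I*√5) + 96 = 7*I*√5 + 96 = 96 + 7*I*√5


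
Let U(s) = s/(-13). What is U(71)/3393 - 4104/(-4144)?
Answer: 22591139/22848462 ≈ 0.98874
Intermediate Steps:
U(s) = -s/13 (U(s) = s*(-1/13) = -s/13)
U(71)/3393 - 4104/(-4144) = -1/13*71/3393 - 4104/(-4144) = -71/13*1/3393 - 4104*(-1/4144) = -71/44109 + 513/518 = 22591139/22848462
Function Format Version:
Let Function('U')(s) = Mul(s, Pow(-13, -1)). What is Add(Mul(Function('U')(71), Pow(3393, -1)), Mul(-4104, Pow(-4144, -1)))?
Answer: Rational(22591139, 22848462) ≈ 0.98874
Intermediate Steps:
Function('U')(s) = Mul(Rational(-1, 13), s) (Function('U')(s) = Mul(s, Rational(-1, 13)) = Mul(Rational(-1, 13), s))
Add(Mul(Function('U')(71), Pow(3393, -1)), Mul(-4104, Pow(-4144, -1))) = Add(Mul(Mul(Rational(-1, 13), 71), Pow(3393, -1)), Mul(-4104, Pow(-4144, -1))) = Add(Mul(Rational(-71, 13), Rational(1, 3393)), Mul(-4104, Rational(-1, 4144))) = Add(Rational(-71, 44109), Rational(513, 518)) = Rational(22591139, 22848462)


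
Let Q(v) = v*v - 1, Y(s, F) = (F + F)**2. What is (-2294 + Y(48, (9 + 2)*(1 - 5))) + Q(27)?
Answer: 6178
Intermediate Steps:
Y(s, F) = 4*F**2 (Y(s, F) = (2*F)**2 = 4*F**2)
Q(v) = -1 + v**2 (Q(v) = v**2 - 1 = -1 + v**2)
(-2294 + Y(48, (9 + 2)*(1 - 5))) + Q(27) = (-2294 + 4*((9 + 2)*(1 - 5))**2) + (-1 + 27**2) = (-2294 + 4*(11*(-4))**2) + (-1 + 729) = (-2294 + 4*(-44)**2) + 728 = (-2294 + 4*1936) + 728 = (-2294 + 7744) + 728 = 5450 + 728 = 6178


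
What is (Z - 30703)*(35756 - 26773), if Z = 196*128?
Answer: -50439545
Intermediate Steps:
Z = 25088
(Z - 30703)*(35756 - 26773) = (25088 - 30703)*(35756 - 26773) = -5615*8983 = -50439545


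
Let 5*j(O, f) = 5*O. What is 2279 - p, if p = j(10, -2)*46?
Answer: 1819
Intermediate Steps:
j(O, f) = O (j(O, f) = (5*O)/5 = O)
p = 460 (p = 10*46 = 460)
2279 - p = 2279 - 1*460 = 2279 - 460 = 1819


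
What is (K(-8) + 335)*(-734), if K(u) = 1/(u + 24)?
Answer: -1967487/8 ≈ -2.4594e+5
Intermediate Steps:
K(u) = 1/(24 + u)
(K(-8) + 335)*(-734) = (1/(24 - 8) + 335)*(-734) = (1/16 + 335)*(-734) = (5361/16)*(-734) = -1967487/8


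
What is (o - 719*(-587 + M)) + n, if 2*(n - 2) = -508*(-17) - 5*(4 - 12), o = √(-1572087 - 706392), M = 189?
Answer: 290502 + I*√2278479 ≈ 2.905e+5 + 1509.5*I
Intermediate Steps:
o = I*√2278479 (o = √(-2278479) = I*√2278479 ≈ 1509.5*I)
n = 4340 (n = 2 + (-508*(-17) - 5*(4 - 12))/2 = 2 + (8636 - 5*(-8))/2 = 2 + (8636 + 40)/2 = 2 + (½)*8676 = 2 + 4338 = 4340)
(o - 719*(-587 + M)) + n = (I*√2278479 - 719*(-587 + 189)) + 4340 = (I*√2278479 - 719*(-398)) + 4340 = (I*√2278479 + 286162) + 4340 = (286162 + I*√2278479) + 4340 = 290502 + I*√2278479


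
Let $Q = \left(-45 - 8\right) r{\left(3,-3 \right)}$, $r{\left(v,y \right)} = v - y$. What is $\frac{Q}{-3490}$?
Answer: $\frac{159}{1745} \approx 0.091118$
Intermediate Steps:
$Q = -318$ ($Q = \left(-45 - 8\right) \left(3 - -3\right) = - 53 \left(3 + 3\right) = \left(-53\right) 6 = -318$)
$\frac{Q}{-3490} = - \frac{318}{-3490} = \left(-318\right) \left(- \frac{1}{3490}\right) = \frac{159}{1745}$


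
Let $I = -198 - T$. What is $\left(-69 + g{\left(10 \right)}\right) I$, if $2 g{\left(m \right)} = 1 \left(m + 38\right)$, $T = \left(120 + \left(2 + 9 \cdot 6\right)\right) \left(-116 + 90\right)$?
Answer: $-197010$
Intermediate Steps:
$T = -4576$ ($T = \left(120 + \left(2 + 54\right)\right) \left(-26\right) = \left(120 + 56\right) \left(-26\right) = 176 \left(-26\right) = -4576$)
$g{\left(m \right)} = 19 + \frac{m}{2}$ ($g{\left(m \right)} = \frac{1 \left(m + 38\right)}{2} = \frac{1 \left(38 + m\right)}{2} = \frac{38 + m}{2} = 19 + \frac{m}{2}$)
$I = 4378$ ($I = -198 - -4576 = -198 + 4576 = 4378$)
$\left(-69 + g{\left(10 \right)}\right) I = \left(-69 + \left(19 + \frac{1}{2} \cdot 10\right)\right) 4378 = \left(-69 + \left(19 + 5\right)\right) 4378 = \left(-69 + 24\right) 4378 = \left(-45\right) 4378 = -197010$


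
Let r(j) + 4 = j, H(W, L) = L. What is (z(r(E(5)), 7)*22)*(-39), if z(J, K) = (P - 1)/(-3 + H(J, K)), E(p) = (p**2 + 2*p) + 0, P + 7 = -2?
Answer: 2145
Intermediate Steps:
P = -9 (P = -7 - 2 = -9)
E(p) = p**2 + 2*p
r(j) = -4 + j
z(J, K) = -10/(-3 + K) (z(J, K) = (-9 - 1)/(-3 + K) = -10/(-3 + K))
(z(r(E(5)), 7)*22)*(-39) = (-10/(-3 + 7)*22)*(-39) = (-10/4*22)*(-39) = (-10*1/4*22)*(-39) = -5/2*22*(-39) = -55*(-39) = 2145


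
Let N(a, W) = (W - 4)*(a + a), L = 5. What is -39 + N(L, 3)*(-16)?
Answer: 121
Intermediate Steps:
N(a, W) = 2*a*(-4 + W) (N(a, W) = (-4 + W)*(2*a) = 2*a*(-4 + W))
-39 + N(L, 3)*(-16) = -39 + (2*5*(-4 + 3))*(-16) = -39 + (2*5*(-1))*(-16) = -39 - 10*(-16) = -39 + 160 = 121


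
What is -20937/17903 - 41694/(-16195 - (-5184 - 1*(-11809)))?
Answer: 134332671/204273230 ≈ 0.65761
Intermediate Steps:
-20937/17903 - 41694/(-16195 - (-5184 - 1*(-11809))) = -20937*1/17903 - 41694/(-16195 - (-5184 + 11809)) = -20937/17903 - 41694/(-16195 - 1*6625) = -20937/17903 - 41694/(-16195 - 6625) = -20937/17903 - 41694/(-22820) = -20937/17903 - 41694*(-1/22820) = -20937/17903 + 20847/11410 = 134332671/204273230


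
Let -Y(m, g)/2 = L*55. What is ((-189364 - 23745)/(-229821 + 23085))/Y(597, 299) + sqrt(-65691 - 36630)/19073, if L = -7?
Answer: 213109/159186720 + 3*I*sqrt(11369)/19073 ≈ 0.0013387 + 0.016771*I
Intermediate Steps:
Y(m, g) = 770 (Y(m, g) = -(-14)*55 = -2*(-385) = 770)
((-189364 - 23745)/(-229821 + 23085))/Y(597, 299) + sqrt(-65691 - 36630)/19073 = ((-189364 - 23745)/(-229821 + 23085))/770 + sqrt(-65691 - 36630)/19073 = -213109/(-206736)*(1/770) + sqrt(-102321)*(1/19073) = -213109*(-1/206736)*(1/770) + (3*I*sqrt(11369))*(1/19073) = (213109/206736)*(1/770) + 3*I*sqrt(11369)/19073 = 213109/159186720 + 3*I*sqrt(11369)/19073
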